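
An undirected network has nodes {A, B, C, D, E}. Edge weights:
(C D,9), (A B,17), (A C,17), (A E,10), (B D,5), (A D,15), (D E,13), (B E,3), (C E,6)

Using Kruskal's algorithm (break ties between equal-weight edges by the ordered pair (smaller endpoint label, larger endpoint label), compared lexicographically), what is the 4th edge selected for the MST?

A-E

Sort edges by weight, then run Kruskal:
B E (3): add — endpoints in different components.
B D (5): add — endpoints in different components.
C E (6): add — endpoints in different components.
C D (9): skip — C and D already connected.
A E (10): add — endpoints in different components.
The 4th edge added is A E.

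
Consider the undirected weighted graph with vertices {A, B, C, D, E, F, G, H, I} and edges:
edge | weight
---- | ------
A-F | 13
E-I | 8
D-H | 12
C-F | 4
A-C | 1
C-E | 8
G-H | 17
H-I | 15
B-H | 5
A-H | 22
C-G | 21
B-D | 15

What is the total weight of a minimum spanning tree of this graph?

70

Kruskal: consider edges lightest-first.
A-C (1): add — endpoints in different components.
C-F (4): add — endpoints in different components.
B-H (5): add — endpoints in different components.
C-E (8): add — endpoints in different components.
E-I (8): add — endpoints in different components.
D-H (12): add — endpoints in different components.
A-F (13): skip — A and F already connected.
B-D (15): skip — B and D already connected.
H-I (15): add — endpoints in different components.
G-H (17): add — endpoints in different components.
MST edges: A-C, C-F, B-H, C-E, E-I, D-H, H-I, G-H; total weight 1+4+5+8+8+12+15+17 = 70.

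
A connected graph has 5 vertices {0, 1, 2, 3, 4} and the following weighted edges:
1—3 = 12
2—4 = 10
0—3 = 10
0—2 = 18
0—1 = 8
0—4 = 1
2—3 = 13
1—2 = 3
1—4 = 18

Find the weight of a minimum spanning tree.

Sort edges by weight, then run Kruskal:
0—4 (1): add — endpoints in different components.
1—2 (3): add — endpoints in different components.
0—1 (8): add — endpoints in different components.
0—3 (10): add — endpoints in different components.
MST edges: 0—4, 1—2, 0—1, 0—3; total weight 1+3+8+10 = 22.

22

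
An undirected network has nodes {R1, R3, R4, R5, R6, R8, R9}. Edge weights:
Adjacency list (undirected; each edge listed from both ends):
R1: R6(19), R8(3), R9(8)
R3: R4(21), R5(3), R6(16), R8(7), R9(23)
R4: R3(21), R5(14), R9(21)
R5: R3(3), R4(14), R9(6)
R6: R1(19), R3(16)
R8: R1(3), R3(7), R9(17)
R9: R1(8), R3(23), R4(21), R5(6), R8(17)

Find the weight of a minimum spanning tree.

49

Sort edges by weight, then run Kruskal:
R1–R8 (3): add — endpoints in different components.
R3–R5 (3): add — endpoints in different components.
R5–R9 (6): add — endpoints in different components.
R3–R8 (7): add — endpoints in different components.
R1–R9 (8): skip — R1 and R9 already connected.
R4–R5 (14): add — endpoints in different components.
R3–R6 (16): add — endpoints in different components.
MST edges: R1–R8, R3–R5, R5–R9, R3–R8, R4–R5, R3–R6; total weight 3+3+6+7+14+16 = 49.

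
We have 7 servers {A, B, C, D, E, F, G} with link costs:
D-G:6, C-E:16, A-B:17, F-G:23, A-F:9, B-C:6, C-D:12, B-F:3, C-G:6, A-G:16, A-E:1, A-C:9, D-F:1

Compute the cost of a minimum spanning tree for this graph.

26

Kruskal's algorithm — process edges by increasing weight (ties by edge label):
A-E (1): add — endpoints in different components.
D-F (1): add — endpoints in different components.
B-F (3): add — endpoints in different components.
B-C (6): add — endpoints in different components.
C-G (6): add — endpoints in different components.
D-G (6): skip — D and G already connected.
A-C (9): add — endpoints in different components.
MST edges: A-E, D-F, B-F, B-C, C-G, A-C; total weight 1+1+3+6+6+9 = 26.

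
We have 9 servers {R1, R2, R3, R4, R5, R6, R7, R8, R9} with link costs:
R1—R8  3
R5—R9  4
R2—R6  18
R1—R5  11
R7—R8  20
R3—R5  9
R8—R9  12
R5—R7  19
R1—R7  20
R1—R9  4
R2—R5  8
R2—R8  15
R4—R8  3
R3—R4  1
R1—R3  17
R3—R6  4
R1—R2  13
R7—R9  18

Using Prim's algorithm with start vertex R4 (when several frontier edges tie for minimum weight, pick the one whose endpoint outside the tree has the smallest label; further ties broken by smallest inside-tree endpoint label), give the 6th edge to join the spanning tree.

R5-R9

Prim, starting at R4.
Step 1: cheapest edge leaving the tree is R3—R4 (1); add R3.
Step 2: cheapest edge leaving the tree is R4—R8 (3); add R8.
Step 3: cheapest edge leaving the tree is R1—R8 (3); add R1.
Step 4: cheapest edge leaving the tree is R3—R6 (4); add R6.
Step 5: cheapest edge leaving the tree is R1—R9 (4); add R9.
Step 6: cheapest edge leaving the tree is R5—R9 (4); add R5.
Step 7: cheapest edge leaving the tree is R2—R5 (8); add R2.
Step 8: cheapest edge leaving the tree is R7—R9 (18); add R7.
The 6th edge added is R5—R9.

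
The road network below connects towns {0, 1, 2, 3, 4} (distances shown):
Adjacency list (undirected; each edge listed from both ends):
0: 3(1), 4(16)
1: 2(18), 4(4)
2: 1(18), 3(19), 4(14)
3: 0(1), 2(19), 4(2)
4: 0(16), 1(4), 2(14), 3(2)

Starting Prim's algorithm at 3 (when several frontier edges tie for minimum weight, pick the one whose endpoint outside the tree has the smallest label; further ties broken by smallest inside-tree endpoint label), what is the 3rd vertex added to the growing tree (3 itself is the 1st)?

4

Prim's algorithm from 3:
Step 1: cheapest edge leaving the tree is 0 3 (1); add 0.
Step 2: cheapest edge leaving the tree is 3 4 (2); add 4.
Step 3: cheapest edge leaving the tree is 1 4 (4); add 1.
Step 4: cheapest edge leaving the tree is 2 4 (14); add 2.
Vertex order: 3, 0, 4, 1, 2. The 3rd vertex is 4.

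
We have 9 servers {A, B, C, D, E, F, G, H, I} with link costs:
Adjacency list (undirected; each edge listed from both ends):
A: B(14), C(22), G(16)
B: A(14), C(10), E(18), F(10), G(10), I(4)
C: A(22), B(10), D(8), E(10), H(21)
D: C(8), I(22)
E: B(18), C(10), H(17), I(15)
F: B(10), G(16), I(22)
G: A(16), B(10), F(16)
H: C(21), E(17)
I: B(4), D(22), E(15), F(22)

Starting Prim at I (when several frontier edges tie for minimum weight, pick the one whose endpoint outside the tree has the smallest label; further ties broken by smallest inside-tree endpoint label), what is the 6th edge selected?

B-G

Grow the tree from I using Prim:
Step 1: cheapest edge leaving the tree is B–I (4); add B.
Step 2: cheapest edge leaving the tree is B–C (10); add C.
Step 3: cheapest edge leaving the tree is C–D (8); add D.
Step 4: cheapest edge leaving the tree is C–E (10); add E.
Step 5: cheapest edge leaving the tree is B–F (10); add F.
Step 6: cheapest edge leaving the tree is B–G (10); add G.
Step 7: cheapest edge leaving the tree is A–B (14); add A.
Step 8: cheapest edge leaving the tree is E–H (17); add H.
The 6th edge added is B–G.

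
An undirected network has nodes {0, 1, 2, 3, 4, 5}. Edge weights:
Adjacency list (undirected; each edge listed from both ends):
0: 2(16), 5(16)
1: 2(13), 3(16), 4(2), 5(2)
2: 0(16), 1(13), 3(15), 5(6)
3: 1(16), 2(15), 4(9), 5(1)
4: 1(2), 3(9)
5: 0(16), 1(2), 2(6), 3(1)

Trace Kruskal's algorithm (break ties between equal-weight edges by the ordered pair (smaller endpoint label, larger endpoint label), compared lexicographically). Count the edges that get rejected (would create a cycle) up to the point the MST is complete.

Kruskal: consider edges lightest-first.
3-5 (1): add. Components now {0} {1} {2} {3,5} {4}
1-4 (2): add. Components now {0} {1,4} {2} {3,5}
1-5 (2): add. Components now {0} {1,3,4,5} {2}
2-5 (6): add. Components now {0} {1,2,3,4,5}
3-4 (9): skip — 3 and 4 already connected.
1-2 (13): skip — 1 and 2 already connected.
2-3 (15): skip — 2 and 3 already connected.
0-2 (16): add. Components now {0,1,2,3,4,5}
Edges rejected before the tree was complete: 3.

3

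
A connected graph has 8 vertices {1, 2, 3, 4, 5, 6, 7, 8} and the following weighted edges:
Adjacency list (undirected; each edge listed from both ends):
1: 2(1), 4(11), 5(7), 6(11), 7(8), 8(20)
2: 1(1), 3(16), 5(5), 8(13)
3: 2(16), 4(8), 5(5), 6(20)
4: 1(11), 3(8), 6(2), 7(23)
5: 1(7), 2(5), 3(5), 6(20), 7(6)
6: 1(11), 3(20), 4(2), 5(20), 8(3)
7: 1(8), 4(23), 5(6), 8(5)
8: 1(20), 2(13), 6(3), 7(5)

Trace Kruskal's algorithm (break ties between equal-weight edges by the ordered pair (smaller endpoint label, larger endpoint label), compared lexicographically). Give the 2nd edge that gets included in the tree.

Sort edges by weight, then run Kruskal:
1–2 (1): add — endpoints in different components.
4–6 (2): add — endpoints in different components.
6–8 (3): add — endpoints in different components.
2–5 (5): add — endpoints in different components.
3–5 (5): add — endpoints in different components.
7–8 (5): add — endpoints in different components.
5–7 (6): add — endpoints in different components.
The 2nd edge added is 4–6.

4-6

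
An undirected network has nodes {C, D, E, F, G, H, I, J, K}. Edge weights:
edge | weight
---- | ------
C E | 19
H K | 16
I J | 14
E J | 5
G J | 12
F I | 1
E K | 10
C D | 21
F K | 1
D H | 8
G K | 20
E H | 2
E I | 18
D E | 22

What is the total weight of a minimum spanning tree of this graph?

Kruskal's algorithm — process edges by increasing weight (ties by edge label):
F I (1): add — endpoints in different components.
F K (1): add — endpoints in different components.
E H (2): add — endpoints in different components.
E J (5): add — endpoints in different components.
D H (8): add — endpoints in different components.
E K (10): add — endpoints in different components.
G J (12): add — endpoints in different components.
I J (14): skip — I and J already connected.
H K (16): skip — H and K already connected.
E I (18): skip — E and I already connected.
C E (19): add — endpoints in different components.
MST edges: F I, F K, E H, E J, D H, E K, G J, C E; total weight 1+1+2+5+8+10+12+19 = 58.

58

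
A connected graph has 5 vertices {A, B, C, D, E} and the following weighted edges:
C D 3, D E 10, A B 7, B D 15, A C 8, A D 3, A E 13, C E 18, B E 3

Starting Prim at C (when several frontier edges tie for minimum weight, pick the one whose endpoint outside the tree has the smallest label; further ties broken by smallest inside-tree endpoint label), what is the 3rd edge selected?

A-B

Prim's algorithm from C:
Step 1: frontier [C D 3, A C 8, C E 18] → take C D (3); add D.
Step 2: frontier [A C 8, C E 18, A D 3, D E 10, B D 15] → take A D (3); add A.
Step 3: frontier [A B 7, A E 13, C E 18, D E 10, B D 15] → take A B (7); add B.
Step 4: frontier [A E 13, B E 3, C E 18, D E 10] → take B E (3); add E.
The 3rd edge added is A B.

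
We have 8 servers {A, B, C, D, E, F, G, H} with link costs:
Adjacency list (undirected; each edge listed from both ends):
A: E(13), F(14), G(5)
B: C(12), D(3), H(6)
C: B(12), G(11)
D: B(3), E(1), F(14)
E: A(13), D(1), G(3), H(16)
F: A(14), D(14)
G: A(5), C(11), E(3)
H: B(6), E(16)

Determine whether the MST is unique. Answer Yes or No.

No

Sort edges by weight, then run Kruskal:
D-E (1): add — endpoints in different components.
B-D (3): add — endpoints in different components.
E-G (3): add — endpoints in different components.
A-G (5): add — endpoints in different components.
B-H (6): add — endpoints in different components.
C-G (11): add — endpoints in different components.
B-C (12): skip — B and C already connected.
A-E (13): skip — A and E already connected.
A-F (14): add — endpoints in different components.
Non-tree edge D-F has weight 14, equal to the heaviest edge on its tree cycle — swapping gives another MST of the same weight. Not unique.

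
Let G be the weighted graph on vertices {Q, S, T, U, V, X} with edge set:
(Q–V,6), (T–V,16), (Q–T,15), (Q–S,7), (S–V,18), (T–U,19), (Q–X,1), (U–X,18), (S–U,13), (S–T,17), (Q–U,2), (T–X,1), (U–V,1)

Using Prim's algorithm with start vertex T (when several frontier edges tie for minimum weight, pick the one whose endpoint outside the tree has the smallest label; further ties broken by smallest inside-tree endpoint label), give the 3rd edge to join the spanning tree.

Q-U

Prim's algorithm from T:
Step 1: cheapest edge leaving the tree is T–X (1); add X.
Step 2: cheapest edge leaving the tree is Q–X (1); add Q.
Step 3: cheapest edge leaving the tree is Q–U (2); add U.
Step 4: cheapest edge leaving the tree is U–V (1); add V.
Step 5: cheapest edge leaving the tree is Q–S (7); add S.
The 3rd edge added is Q–U.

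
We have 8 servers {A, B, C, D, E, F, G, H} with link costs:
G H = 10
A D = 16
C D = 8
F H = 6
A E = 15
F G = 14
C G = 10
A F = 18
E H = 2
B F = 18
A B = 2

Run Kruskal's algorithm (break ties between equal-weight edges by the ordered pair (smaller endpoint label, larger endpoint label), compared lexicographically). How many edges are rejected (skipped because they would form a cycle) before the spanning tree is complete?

Kruskal: consider edges lightest-first.
A B (2): add — endpoints in different components.
E H (2): add — endpoints in different components.
F H (6): add — endpoints in different components.
C D (8): add — endpoints in different components.
C G (10): add — endpoints in different components.
G H (10): add — endpoints in different components.
F G (14): skip — F and G already connected.
A E (15): add — endpoints in different components.
Edges rejected before the tree was complete: 1.

1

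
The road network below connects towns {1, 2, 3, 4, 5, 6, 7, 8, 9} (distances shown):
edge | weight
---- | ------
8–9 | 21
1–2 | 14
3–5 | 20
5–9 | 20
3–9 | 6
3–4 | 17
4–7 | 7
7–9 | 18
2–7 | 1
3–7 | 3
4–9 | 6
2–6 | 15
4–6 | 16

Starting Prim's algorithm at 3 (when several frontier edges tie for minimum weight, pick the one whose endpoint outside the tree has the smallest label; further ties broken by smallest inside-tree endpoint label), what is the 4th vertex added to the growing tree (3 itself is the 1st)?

9

Prim's algorithm from 3:
Step 1: frontier [3–7 3, 3–9 6, 3–4 17, 3–5 20] → take 3–7 (3); add 7.
Step 2: frontier [3–9 6, 3–4 17, 3–5 20, 2–7 1, 4–7 7, 7–9 18] → take 2–7 (1); add 2.
Step 3: frontier [1–2 14, 2–6 15, 3–9 6, 3–4 17, 3–5 20, 4–7 7, 7–9 18] → take 3–9 (6); add 9.
Step 4: frontier [1–2 14, 2–6 15, 3–4 17, 3–5 20, 4–7 7, 4–9 6, 5–9 20, 8–9 21] → take 4–9 (6); add 4.
Step 5: frontier [1–2 14, 2–6 15, 3–5 20, 4–6 16, 5–9 20, 8–9 21] → take 1–2 (14); add 1.
Step 6: frontier [2–6 15, 3–5 20, 4–6 16, 5–9 20, 8–9 21] → take 2–6 (15); add 6.
Step 7: frontier [3–5 20, 5–9 20, 8–9 21] → take 3–5 (20); add 5.
Step 8: frontier [8–9 21] → take 8–9 (21); add 8.
Vertex order: 3, 7, 2, 9, 4, 1, 6, 5, 8. The 4th vertex is 9.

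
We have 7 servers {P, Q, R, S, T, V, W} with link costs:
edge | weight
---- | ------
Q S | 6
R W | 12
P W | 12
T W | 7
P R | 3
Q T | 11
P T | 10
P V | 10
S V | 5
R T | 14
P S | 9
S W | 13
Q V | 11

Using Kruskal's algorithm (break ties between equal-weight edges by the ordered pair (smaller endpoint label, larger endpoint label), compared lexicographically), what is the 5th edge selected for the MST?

Kruskal: consider edges lightest-first.
P R (3): add. Components now {P,R} {W} {Q} {S} {V} {T}
S V (5): add. Components now {P,R} {W} {Q} {S,V} {T}
Q S (6): add. Components now {P,R} {W} {Q,S,V} {T}
T W (7): add. Components now {P,R} {T,W} {Q,S,V}
P S (9): add. Components now {P,Q,R,S,V} {T,W}
P T (10): add. Components now {P,Q,R,S,T,V,W}
The 5th edge added is P S.

P-S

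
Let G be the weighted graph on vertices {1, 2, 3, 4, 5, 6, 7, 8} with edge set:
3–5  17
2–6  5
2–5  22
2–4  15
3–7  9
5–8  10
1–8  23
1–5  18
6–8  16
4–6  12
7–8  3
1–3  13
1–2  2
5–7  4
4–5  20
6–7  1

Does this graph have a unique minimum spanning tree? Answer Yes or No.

Yes

Kruskal's algorithm — process edges by increasing weight (ties by edge label):
6–7 (1): add — endpoints in different components.
1–2 (2): add — endpoints in different components.
7–8 (3): add — endpoints in different components.
5–7 (4): add — endpoints in different components.
2–6 (5): add — endpoints in different components.
3–7 (9): add — endpoints in different components.
5–8 (10): skip — 5 and 8 already connected.
4–6 (12): add — endpoints in different components.
Every non-tree edge has weight strictly greater than the heaviest edge on the tree path between its endpoints, so the MST is unique.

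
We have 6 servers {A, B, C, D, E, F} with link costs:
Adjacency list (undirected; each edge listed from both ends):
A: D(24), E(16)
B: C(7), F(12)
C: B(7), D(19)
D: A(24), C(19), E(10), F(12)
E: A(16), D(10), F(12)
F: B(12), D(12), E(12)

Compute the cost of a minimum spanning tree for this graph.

Prim, starting at F.
Step 1: frontier [B–F 12, D–F 12, E–F 12] → take B–F (12); add B.
Step 2: frontier [B–C 7, D–F 12, E–F 12] → take B–C (7); add C.
Step 3: frontier [C–D 19, D–F 12, E–F 12] → take D–F (12); add D.
Step 4: frontier [D–E 10, A–D 24, E–F 12] → take D–E (10); add E.
Step 5: frontier [A–D 24, A–E 16] → take A–E (16); add A.
MST edges: B–F, B–C, D–F, D–E, A–E; total weight 12+7+12+10+16 = 57.

57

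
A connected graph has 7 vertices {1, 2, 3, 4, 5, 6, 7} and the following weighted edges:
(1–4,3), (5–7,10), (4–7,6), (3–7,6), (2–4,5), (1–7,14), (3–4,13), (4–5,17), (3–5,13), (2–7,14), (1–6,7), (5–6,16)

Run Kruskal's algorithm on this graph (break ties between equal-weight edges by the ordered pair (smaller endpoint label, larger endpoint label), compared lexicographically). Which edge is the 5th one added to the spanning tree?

Kruskal: consider edges lightest-first.
1–4 (3): add. Components now {1,4} {2} {3} {5} {6} {7}
2–4 (5): add. Components now {1,2,4} {3} {5} {6} {7}
3–7 (6): add. Components now {1,2,4} {3,7} {5} {6}
4–7 (6): add. Components now {1,2,3,4,7} {5} {6}
1–6 (7): add. Components now {1,2,3,4,6,7} {5}
5–7 (10): add. Components now {1,2,3,4,5,6,7}
The 5th edge added is 1–6.

1-6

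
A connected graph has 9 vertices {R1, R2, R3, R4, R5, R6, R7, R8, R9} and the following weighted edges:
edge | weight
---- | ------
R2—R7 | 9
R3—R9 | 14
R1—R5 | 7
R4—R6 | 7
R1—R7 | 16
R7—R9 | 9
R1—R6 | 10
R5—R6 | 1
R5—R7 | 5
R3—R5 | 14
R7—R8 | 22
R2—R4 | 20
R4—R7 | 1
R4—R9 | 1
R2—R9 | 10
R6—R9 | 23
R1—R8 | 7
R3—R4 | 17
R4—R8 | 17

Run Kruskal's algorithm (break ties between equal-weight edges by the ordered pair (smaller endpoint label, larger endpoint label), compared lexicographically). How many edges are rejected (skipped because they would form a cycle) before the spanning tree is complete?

4

Kruskal: consider edges lightest-first.
R4—R7 (1): add — endpoints in different components.
R4—R9 (1): add — endpoints in different components.
R5—R6 (1): add — endpoints in different components.
R5—R7 (5): add — endpoints in different components.
R1—R5 (7): add — endpoints in different components.
R1—R8 (7): add — endpoints in different components.
R4—R6 (7): skip — R4 and R6 already connected.
R2—R7 (9): add — endpoints in different components.
R7—R9 (9): skip — R9 and R7 already connected.
R1—R6 (10): skip — R6 and R1 already connected.
R2—R9 (10): skip — R9 and R2 already connected.
R3—R5 (14): add — endpoints in different components.
Edges rejected before the tree was complete: 4.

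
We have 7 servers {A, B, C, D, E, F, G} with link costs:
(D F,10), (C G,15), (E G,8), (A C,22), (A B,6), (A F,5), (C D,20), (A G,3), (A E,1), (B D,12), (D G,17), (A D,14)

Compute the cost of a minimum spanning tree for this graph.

Kruskal: consider edges lightest-first.
A E (1): add — endpoints in different components.
A G (3): add — endpoints in different components.
A F (5): add — endpoints in different components.
A B (6): add — endpoints in different components.
E G (8): skip — E and G already connected.
D F (10): add — endpoints in different components.
B D (12): skip — B and D already connected.
A D (14): skip — A and D already connected.
C G (15): add — endpoints in different components.
MST edges: A E, A G, A F, A B, D F, C G; total weight 1+3+5+6+10+15 = 40.

40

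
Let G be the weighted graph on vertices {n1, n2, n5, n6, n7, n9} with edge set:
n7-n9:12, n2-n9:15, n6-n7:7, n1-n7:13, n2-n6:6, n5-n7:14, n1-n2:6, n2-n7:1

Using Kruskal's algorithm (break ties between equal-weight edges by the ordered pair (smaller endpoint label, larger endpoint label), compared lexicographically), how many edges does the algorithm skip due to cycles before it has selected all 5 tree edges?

Kruskal: consider edges lightest-first.
n2-n7 (1): add. Components now {n2,n7} {n6} {n5} {n1} {n9}
n1-n2 (6): add. Components now {n1,n2,n7} {n6} {n5} {n9}
n2-n6 (6): add. Components now {n1,n2,n6,n7} {n5} {n9}
n6-n7 (7): skip — n7 and n6 already connected.
n7-n9 (12): add. Components now {n1,n2,n6,n7,n9} {n5}
n1-n7 (13): skip — n7 and n1 already connected.
n5-n7 (14): add. Components now {n1,n2,n5,n6,n7,n9}
Edges rejected before the tree was complete: 2.

2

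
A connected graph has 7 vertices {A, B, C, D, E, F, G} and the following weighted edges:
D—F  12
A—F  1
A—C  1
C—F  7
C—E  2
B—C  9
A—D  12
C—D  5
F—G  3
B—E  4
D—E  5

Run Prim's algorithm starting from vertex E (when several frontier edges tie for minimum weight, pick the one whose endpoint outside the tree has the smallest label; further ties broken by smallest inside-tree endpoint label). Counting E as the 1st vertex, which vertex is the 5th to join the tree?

Prim's algorithm from E:
Step 1: frontier [C—E 2, B—E 4, D—E 5] → take C—E (2); add C.
Step 2: frontier [A—C 1, C—D 5, C—F 7, B—C 9, B—E 4, D—E 5] → take A—C (1); add A.
Step 3: frontier [A—F 1, A—D 12, C—D 5, C—F 7, B—C 9, B—E 4, D—E 5] → take A—F (1); add F.
Step 4: frontier [A—D 12, C—D 5, B—C 9, B—E 4, D—E 5, F—G 3, D—F 12] → take F—G (3); add G.
Step 5: frontier [A—D 12, C—D 5, B—C 9, B—E 4, D—E 5, D—F 12] → take B—E (4); add B.
Step 6: frontier [A—D 12, C—D 5, D—E 5, D—F 12] → take C—D (5); add D.
Vertex order: E, C, A, F, G, B, D. The 5th vertex is G.

G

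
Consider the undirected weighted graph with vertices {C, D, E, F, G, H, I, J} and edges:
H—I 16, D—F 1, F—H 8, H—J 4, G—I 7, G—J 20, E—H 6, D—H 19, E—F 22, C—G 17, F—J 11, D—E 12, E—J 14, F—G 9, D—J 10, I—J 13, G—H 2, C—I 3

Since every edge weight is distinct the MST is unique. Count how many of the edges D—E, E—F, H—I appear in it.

0

Kruskal's algorithm — process edges by increasing weight (ties by edge label):
D—F (1): add — endpoints in different components.
G—H (2): add — endpoints in different components.
C—I (3): add — endpoints in different components.
H—J (4): add — endpoints in different components.
E—H (6): add — endpoints in different components.
G—I (7): add — endpoints in different components.
F—H (8): add — endpoints in different components.
MST edge set: {D—F, G—H, C—I, H—J, E—H, G—I, F—H}.
Of the listed edges, {} are in the MST → 0.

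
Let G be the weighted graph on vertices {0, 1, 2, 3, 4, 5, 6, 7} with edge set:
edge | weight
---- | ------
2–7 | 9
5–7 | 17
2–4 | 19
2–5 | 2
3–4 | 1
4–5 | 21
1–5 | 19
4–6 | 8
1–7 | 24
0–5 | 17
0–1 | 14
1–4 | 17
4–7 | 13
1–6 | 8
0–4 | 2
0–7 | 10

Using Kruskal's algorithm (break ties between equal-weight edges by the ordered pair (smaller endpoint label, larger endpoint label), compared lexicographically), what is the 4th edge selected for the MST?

Kruskal's algorithm — process edges by increasing weight (ties by edge label):
3–4 (1): add — endpoints in different components.
0–4 (2): add — endpoints in different components.
2–5 (2): add — endpoints in different components.
1–6 (8): add — endpoints in different components.
4–6 (8): add — endpoints in different components.
2–7 (9): add — endpoints in different components.
0–7 (10): add — endpoints in different components.
The 4th edge added is 1–6.

1-6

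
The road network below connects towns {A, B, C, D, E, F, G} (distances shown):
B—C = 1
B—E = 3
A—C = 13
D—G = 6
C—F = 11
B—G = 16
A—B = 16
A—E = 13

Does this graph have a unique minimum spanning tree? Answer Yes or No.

No

Kruskal's algorithm — process edges by increasing weight (ties by edge label):
B—C (1): add. Components now {A} {B,C} {D} {E} {F} {G}
B—E (3): add. Components now {A} {B,C,E} {D} {F} {G}
D—G (6): add. Components now {A} {B,C,E} {D,G} {F}
C—F (11): add. Components now {A} {B,C,E,F} {D,G}
A—C (13): add. Components now {A,B,C,E,F} {D,G}
A—E (13): skip — A and E already connected.
A—B (16): skip — A and B already connected.
B—G (16): add. Components now {A,B,C,D,E,F,G}
Non-tree edge A—E has weight 13, equal to the heaviest edge on its tree cycle — swapping gives another MST of the same weight. Not unique.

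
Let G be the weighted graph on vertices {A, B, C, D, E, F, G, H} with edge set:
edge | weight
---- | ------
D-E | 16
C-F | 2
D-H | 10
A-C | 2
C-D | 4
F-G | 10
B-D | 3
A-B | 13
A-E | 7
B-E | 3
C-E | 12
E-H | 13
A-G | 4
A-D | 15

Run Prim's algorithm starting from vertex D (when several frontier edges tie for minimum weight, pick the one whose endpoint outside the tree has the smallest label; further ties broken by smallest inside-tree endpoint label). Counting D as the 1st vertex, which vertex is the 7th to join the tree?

G

Grow the tree from D using Prim:
Step 1: cheapest edge leaving the tree is B-D (3); add B.
Step 2: cheapest edge leaving the tree is B-E (3); add E.
Step 3: cheapest edge leaving the tree is C-D (4); add C.
Step 4: cheapest edge leaving the tree is A-C (2); add A.
Step 5: cheapest edge leaving the tree is C-F (2); add F.
Step 6: cheapest edge leaving the tree is A-G (4); add G.
Step 7: cheapest edge leaving the tree is D-H (10); add H.
Vertex order: D, B, E, C, A, F, G, H. The 7th vertex is G.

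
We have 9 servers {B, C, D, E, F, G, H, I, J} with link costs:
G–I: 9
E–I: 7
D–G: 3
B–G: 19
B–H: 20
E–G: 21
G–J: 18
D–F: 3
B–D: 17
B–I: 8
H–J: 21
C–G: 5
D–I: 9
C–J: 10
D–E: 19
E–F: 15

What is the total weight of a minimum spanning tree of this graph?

Kruskal's algorithm — process edges by increasing weight (ties by edge label):
D–F (3): add — endpoints in different components.
D–G (3): add — endpoints in different components.
C–G (5): add — endpoints in different components.
E–I (7): add — endpoints in different components.
B–I (8): add — endpoints in different components.
D–I (9): add — endpoints in different components.
G–I (9): skip — G and I already connected.
C–J (10): add — endpoints in different components.
E–F (15): skip — E and F already connected.
B–D (17): skip — B and D already connected.
G–J (18): skip — G and J already connected.
B–G (19): skip — B and G already connected.
D–E (19): skip — D and E already connected.
B–H (20): add — endpoints in different components.
MST edges: D–F, D–G, C–G, E–I, B–I, D–I, C–J, B–H; total weight 3+3+5+7+8+9+10+20 = 65.

65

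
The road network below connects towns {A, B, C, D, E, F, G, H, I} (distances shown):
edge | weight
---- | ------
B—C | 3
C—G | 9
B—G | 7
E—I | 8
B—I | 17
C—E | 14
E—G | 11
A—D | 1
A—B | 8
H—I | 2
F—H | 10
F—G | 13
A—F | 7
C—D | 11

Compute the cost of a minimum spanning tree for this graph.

46

Prim's algorithm from G:
Step 1: frontier [B—G 7, C—G 9, E—G 11, F—G 13] → take B—G (7); add B.
Step 2: frontier [B—C 3, A—B 8, B—I 17, C—G 9, E—G 11, F—G 13] → take B—C (3); add C.
Step 3: frontier [A—B 8, B—I 17, C—D 11, C—E 14, E—G 11, F—G 13] → take A—B (8); add A.
Step 4: frontier [A—D 1, A—F 7, B—I 17, C—D 11, C—E 14, E—G 11, F—G 13] → take A—D (1); add D.
Step 5: frontier [A—F 7, B—I 17, C—E 14, E—G 11, F—G 13] → take A—F (7); add F.
Step 6: frontier [B—I 17, C—E 14, F—H 10, E—G 11] → take F—H (10); add H.
Step 7: frontier [B—I 17, C—E 14, E—G 11, H—I 2] → take H—I (2); add I.
Step 8: frontier [C—E 14, E—G 11, E—I 8] → take E—I (8); add E.
MST edges: B—G, B—C, A—B, A—D, A—F, F—H, H—I, E—I; total weight 7+3+8+1+7+10+2+8 = 46.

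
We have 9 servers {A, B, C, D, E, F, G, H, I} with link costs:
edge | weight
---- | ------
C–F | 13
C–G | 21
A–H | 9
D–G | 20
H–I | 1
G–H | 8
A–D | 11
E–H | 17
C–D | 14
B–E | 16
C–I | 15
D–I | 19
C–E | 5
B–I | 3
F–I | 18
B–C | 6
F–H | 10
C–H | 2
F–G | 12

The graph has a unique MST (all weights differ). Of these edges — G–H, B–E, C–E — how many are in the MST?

2

Kruskal: consider edges lightest-first.
H–I (1): add — endpoints in different components.
C–H (2): add — endpoints in different components.
B–I (3): add — endpoints in different components.
C–E (5): add — endpoints in different components.
B–C (6): skip — B and C already connected.
G–H (8): add — endpoints in different components.
A–H (9): add — endpoints in different components.
F–H (10): add — endpoints in different components.
A–D (11): add — endpoints in different components.
MST edge set: {H–I, C–H, B–I, C–E, G–H, A–H, F–H, A–D}.
Of the listed edges, {G–H, C–E} are in the MST → 2.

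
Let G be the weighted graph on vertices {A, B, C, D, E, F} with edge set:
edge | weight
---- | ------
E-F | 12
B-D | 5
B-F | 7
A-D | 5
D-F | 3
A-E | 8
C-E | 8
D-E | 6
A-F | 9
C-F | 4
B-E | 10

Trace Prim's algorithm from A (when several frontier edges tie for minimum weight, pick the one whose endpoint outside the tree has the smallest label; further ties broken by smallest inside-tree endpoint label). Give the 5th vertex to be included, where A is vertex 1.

Prim, starting at A.
Step 1: frontier [A-D 5, A-E 8, A-F 9] → take A-D (5); add D.
Step 2: frontier [A-E 8, A-F 9, D-F 3, B-D 5, D-E 6] → take D-F (3); add F.
Step 3: frontier [A-E 8, B-D 5, D-E 6, C-F 4, B-F 7, E-F 12] → take C-F (4); add C.
Step 4: frontier [A-E 8, C-E 8, B-D 5, D-E 6, B-F 7, E-F 12] → take B-D (5); add B.
Step 5: frontier [A-E 8, B-E 10, C-E 8, D-E 6, E-F 12] → take D-E (6); add E.
Vertex order: A, D, F, C, B, E. The 5th vertex is B.

B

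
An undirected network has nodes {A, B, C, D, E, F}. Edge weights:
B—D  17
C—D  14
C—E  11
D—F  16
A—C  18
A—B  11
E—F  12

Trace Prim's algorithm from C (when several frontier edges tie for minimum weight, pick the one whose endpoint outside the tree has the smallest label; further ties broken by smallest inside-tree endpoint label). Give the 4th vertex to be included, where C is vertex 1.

D

Prim, starting at C.
Step 1: cheapest edge leaving the tree is C—E (11); add E.
Step 2: cheapest edge leaving the tree is E—F (12); add F.
Step 3: cheapest edge leaving the tree is C—D (14); add D.
Step 4: cheapest edge leaving the tree is B—D (17); add B.
Step 5: cheapest edge leaving the tree is A—B (11); add A.
Vertex order: C, E, F, D, B, A. The 4th vertex is D.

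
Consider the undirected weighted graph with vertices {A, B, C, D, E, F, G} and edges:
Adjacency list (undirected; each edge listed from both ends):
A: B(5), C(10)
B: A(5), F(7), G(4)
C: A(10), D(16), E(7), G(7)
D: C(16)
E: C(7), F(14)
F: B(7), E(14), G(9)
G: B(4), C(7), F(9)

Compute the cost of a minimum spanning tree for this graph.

Prim's algorithm from E:
Step 1: cheapest edge leaving the tree is C—E (7); add C.
Step 2: cheapest edge leaving the tree is C—G (7); add G.
Step 3: cheapest edge leaving the tree is B—G (4); add B.
Step 4: cheapest edge leaving the tree is A—B (5); add A.
Step 5: cheapest edge leaving the tree is B—F (7); add F.
Step 6: cheapest edge leaving the tree is C—D (16); add D.
MST edges: C—E, C—G, B—G, A—B, B—F, C—D; total weight 7+7+4+5+7+16 = 46.

46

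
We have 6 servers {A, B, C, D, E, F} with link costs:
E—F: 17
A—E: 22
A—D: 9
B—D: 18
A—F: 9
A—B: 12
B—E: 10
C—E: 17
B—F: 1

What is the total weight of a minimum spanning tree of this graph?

Prim's algorithm from D:
Step 1: cheapest edge leaving the tree is A—D (9); add A.
Step 2: cheapest edge leaving the tree is A—F (9); add F.
Step 3: cheapest edge leaving the tree is B—F (1); add B.
Step 4: cheapest edge leaving the tree is B—E (10); add E.
Step 5: cheapest edge leaving the tree is C—E (17); add C.
MST edges: A—D, A—F, B—F, B—E, C—E; total weight 9+9+1+10+17 = 46.

46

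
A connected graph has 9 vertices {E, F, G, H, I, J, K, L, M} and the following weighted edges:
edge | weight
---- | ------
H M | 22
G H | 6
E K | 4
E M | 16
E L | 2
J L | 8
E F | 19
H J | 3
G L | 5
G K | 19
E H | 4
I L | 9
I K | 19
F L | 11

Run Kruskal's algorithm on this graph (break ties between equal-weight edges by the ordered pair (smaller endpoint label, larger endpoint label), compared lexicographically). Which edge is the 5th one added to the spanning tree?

Sort edges by weight, then run Kruskal:
E L (2): add — endpoints in different components.
H J (3): add — endpoints in different components.
E H (4): add — endpoints in different components.
E K (4): add — endpoints in different components.
G L (5): add — endpoints in different components.
G H (6): skip — G and H already connected.
J L (8): skip — J and L already connected.
I L (9): add — endpoints in different components.
F L (11): add — endpoints in different components.
E M (16): add — endpoints in different components.
The 5th edge added is G L.

G-L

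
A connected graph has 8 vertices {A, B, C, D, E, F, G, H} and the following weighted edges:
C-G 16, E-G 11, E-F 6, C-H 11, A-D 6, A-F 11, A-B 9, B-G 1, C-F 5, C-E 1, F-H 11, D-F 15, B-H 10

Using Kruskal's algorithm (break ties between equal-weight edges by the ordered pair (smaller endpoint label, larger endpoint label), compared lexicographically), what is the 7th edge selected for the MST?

Sort edges by weight, then run Kruskal:
B-G (1): add — endpoints in different components.
C-E (1): add — endpoints in different components.
C-F (5): add — endpoints in different components.
A-D (6): add — endpoints in different components.
E-F (6): skip — E and F already connected.
A-B (9): add — endpoints in different components.
B-H (10): add — endpoints in different components.
A-F (11): add — endpoints in different components.
The 7th edge added is A-F.

A-F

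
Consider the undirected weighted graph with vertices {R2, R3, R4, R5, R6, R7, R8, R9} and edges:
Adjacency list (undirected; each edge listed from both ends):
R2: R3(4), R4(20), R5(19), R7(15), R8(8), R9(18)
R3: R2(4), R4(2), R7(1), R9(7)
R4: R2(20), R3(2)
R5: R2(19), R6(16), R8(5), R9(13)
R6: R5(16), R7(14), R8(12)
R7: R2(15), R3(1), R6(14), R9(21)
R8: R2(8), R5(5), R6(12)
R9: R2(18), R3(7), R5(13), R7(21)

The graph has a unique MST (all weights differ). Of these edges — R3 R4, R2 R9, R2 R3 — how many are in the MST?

2

Sort edges by weight, then run Kruskal:
R3 R7 (1): add — endpoints in different components.
R3 R4 (2): add — endpoints in different components.
R2 R3 (4): add — endpoints in different components.
R5 R8 (5): add — endpoints in different components.
R3 R9 (7): add — endpoints in different components.
R2 R8 (8): add — endpoints in different components.
R6 R8 (12): add — endpoints in different components.
MST edge set: {R3 R7, R3 R4, R2 R3, R5 R8, R3 R9, R2 R8, R6 R8}.
Of the listed edges, {R3 R4, R2 R3} are in the MST → 2.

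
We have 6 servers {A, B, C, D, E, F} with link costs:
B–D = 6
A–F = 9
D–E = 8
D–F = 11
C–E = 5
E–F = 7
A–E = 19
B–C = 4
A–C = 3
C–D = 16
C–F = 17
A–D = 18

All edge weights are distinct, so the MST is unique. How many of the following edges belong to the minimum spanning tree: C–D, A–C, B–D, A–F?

2

Sort edges by weight, then run Kruskal:
A–C (3): add — endpoints in different components.
B–C (4): add — endpoints in different components.
C–E (5): add — endpoints in different components.
B–D (6): add — endpoints in different components.
E–F (7): add — endpoints in different components.
MST edge set: {A–C, B–C, C–E, B–D, E–F}.
Of the listed edges, {A–C, B–D} are in the MST → 2.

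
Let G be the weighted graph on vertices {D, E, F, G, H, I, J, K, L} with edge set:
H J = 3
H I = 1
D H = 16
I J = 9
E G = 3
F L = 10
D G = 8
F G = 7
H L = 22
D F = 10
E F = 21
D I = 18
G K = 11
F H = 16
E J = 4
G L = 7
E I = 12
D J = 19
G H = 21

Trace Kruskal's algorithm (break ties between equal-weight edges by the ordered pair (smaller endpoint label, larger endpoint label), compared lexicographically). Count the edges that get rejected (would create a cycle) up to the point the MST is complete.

Kruskal's algorithm — process edges by increasing weight (ties by edge label):
H I (1): add — endpoints in different components.
E G (3): add — endpoints in different components.
H J (3): add — endpoints in different components.
E J (4): add — endpoints in different components.
F G (7): add — endpoints in different components.
G L (7): add — endpoints in different components.
D G (8): add — endpoints in different components.
I J (9): skip — I and J already connected.
D F (10): skip — D and F already connected.
F L (10): skip — F and L already connected.
G K (11): add — endpoints in different components.
Edges rejected before the tree was complete: 3.

3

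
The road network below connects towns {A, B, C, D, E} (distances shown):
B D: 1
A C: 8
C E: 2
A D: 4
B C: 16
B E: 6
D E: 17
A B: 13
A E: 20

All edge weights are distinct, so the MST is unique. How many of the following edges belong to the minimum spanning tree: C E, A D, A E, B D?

3

Kruskal: consider edges lightest-first.
B D (1): add. Components now {A} {B,D} {C} {E}
C E (2): add. Components now {A} {B,D} {C,E}
A D (4): add. Components now {A,B,D} {C,E}
B E (6): add. Components now {A,B,C,D,E}
MST edge set: {B D, C E, A D, B E}.
Of the listed edges, {C E, A D, B D} are in the MST → 3.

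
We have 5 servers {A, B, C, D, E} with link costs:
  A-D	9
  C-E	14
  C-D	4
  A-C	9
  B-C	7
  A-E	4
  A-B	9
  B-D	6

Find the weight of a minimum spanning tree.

Prim, starting at A.
Step 1: frontier [A-E 4, A-B 9, A-C 9, A-D 9] → take A-E (4); add E.
Step 2: frontier [A-B 9, A-C 9, A-D 9, C-E 14] → take A-B (9); add B.
Step 3: frontier [A-C 9, A-D 9, B-D 6, B-C 7, C-E 14] → take B-D (6); add D.
Step 4: frontier [A-C 9, B-C 7, C-D 4, C-E 14] → take C-D (4); add C.
MST edges: A-E, A-B, B-D, C-D; total weight 4+9+6+4 = 23.

23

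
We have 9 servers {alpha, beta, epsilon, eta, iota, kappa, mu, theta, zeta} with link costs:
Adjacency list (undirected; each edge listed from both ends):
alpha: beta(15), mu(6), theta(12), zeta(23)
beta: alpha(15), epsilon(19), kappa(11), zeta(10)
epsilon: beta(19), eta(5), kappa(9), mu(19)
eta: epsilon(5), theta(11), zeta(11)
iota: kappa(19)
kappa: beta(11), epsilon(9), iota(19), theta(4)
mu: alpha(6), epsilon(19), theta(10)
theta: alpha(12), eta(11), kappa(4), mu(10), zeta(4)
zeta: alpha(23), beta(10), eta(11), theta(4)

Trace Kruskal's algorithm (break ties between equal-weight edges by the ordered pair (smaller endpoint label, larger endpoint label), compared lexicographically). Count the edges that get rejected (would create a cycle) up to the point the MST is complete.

Kruskal: consider edges lightest-first.
kappa–theta (4): add — endpoints in different components.
theta–zeta (4): add — endpoints in different components.
epsilon–eta (5): add — endpoints in different components.
alpha–mu (6): add — endpoints in different components.
epsilon–kappa (9): add — endpoints in different components.
beta–zeta (10): add — endpoints in different components.
mu–theta (10): add — endpoints in different components.
beta–kappa (11): skip — kappa and beta already connected.
eta–theta (11): skip — eta and theta already connected.
eta–zeta (11): skip — eta and zeta already connected.
alpha–theta (12): skip — theta and alpha already connected.
alpha–beta (15): skip — beta and alpha already connected.
beta–epsilon (19): skip — epsilon and beta already connected.
epsilon–mu (19): skip — mu and epsilon already connected.
iota–kappa (19): add — endpoints in different components.
Edges rejected before the tree was complete: 7.

7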